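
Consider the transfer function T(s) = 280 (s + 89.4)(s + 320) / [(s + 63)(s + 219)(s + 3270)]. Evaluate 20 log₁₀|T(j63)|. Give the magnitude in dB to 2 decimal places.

|j63 + 89.4| = √(63² + 89.4²) = 109.4
|j63 + 320| = √(63² + 320²) = 326.1
|j63 + 63| = √(63² + 63²) = 89.1
|j63 + 219| = √(63² + 219²) = 227.9
|j63 + 3270| = √(63² + 3270²) = 3271
|T(j63)| = 280 × 109.4 × 326.1 / (89.1 × 227.9 × 3271) = 0.15041
20 log₁₀(0.15041) = -16.455 dB

-16.45 dB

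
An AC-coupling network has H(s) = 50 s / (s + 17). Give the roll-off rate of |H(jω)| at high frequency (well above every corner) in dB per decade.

0 dB/decade

With 1 zero and 1 pole, the high-frequency asymptotic slope is 20 × (1 − 1) = 0 dB/decade.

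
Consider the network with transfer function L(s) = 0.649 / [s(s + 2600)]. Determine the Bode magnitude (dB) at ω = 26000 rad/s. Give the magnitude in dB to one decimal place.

-180.4 dB

|j26000 + 2600| = √(26000² + 2600²) = 2.613e+04
|j26000| = 2.6e+04
|L(j26000)| = 0.649 / (2.613e+04 × 2.6e+04) = 9.5529e-10
20 log₁₀(9.5529e-10) = -180.40 dB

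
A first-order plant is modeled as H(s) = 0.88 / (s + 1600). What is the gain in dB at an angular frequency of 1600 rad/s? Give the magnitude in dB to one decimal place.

-68.2 dB

|j1600 + 1600| = √(1600² + 1600²) = 2263
|H(j1600)| = 0.88 / 2263 = 0.00038891
20 log₁₀(0.00038891) = -68.20 dB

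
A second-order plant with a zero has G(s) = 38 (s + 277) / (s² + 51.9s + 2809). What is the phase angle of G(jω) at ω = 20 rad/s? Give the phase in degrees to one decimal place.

-19.2°

∠(j20 + 277) = arctan(20/277) = 4.13°
∠[(j20)² + 51.9(j20) + 2809] = ∠[2409 + j1038] = 23.31°
∠G(j20) = 4.13° − 23.31° = -19.18°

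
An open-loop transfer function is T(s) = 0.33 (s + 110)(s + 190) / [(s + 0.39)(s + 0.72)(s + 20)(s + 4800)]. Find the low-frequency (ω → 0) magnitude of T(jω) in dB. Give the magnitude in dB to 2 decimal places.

-11.84 dB

T(0) = 0.33 × 110 × 190 / (0.39 × 0.72 × 20 × 4800) = 0.25585
20 log₁₀(0.25585) = -11.840 dB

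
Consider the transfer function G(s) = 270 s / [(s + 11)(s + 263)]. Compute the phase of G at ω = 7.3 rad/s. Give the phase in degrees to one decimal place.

∠(j7.3) = 90.00°
∠(j7.3 + 11) = arctan(7.3/11) = 33.57°
∠(j7.3 + 263) = arctan(7.3/263) = 1.59°
∠G(j7.3) = 90.00° − (33.57° + 1.59°) = 54.84°

54.8°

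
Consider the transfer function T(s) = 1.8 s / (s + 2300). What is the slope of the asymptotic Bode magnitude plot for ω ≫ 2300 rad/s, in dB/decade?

With 1 zero and 1 pole, the high-frequency asymptotic slope is 20 × (1 − 1) = 0 dB/decade.

0 dB/decade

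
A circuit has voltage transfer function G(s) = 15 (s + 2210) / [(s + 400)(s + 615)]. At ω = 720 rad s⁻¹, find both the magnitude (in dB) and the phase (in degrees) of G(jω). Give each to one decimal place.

|j720 + 2210| = √(720² + 2210²) = 2324
|j720 + 400| = √(720² + 400²) = 823.7
|j720 + 615| = √(720² + 615²) = 946.9
|G(j720)| = 15 × 2324 / (823.7 × 946.9) = 0.044703
20 log₁₀(0.044703) = -26.99 dB
∠(j720 + 2210) = arctan(720/2210) = 18.05°
∠(j720 + 400) = arctan(720/400) = 60.95°
∠(j720 + 615) = arctan(720/615) = 49.50°
∠G(j720) = 18.05° − (60.95° + 49.50°) = -92.40°

|G| = -27.0 dB, ∠G = -92.4 deg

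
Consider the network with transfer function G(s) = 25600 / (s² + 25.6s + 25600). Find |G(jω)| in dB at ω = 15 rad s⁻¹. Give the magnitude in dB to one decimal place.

|(j15)² + 25.6(j15) + 25600| = |25375 + j384| = 2.538e+04
|G(j15)| = 25600 / 2.538e+04 = 1.0088
20 log₁₀(1.0088) = 0.08 dB

0.1 dB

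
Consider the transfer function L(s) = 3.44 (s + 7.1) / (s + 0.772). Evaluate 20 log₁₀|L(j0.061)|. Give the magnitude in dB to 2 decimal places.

|j0.061 + 7.1| = √(0.061² + 7.1²) = 7.1
|j0.061 + 0.772| = √(0.061² + 0.772²) = 0.7744
|L(j0.061)| = 3.44 × 7.1 / 0.7744 = 31.54
20 log₁₀(31.54) = 29.977 dB

29.98 dB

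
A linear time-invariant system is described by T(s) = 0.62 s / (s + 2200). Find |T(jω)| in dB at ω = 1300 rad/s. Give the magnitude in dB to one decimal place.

-10.0 dB

|j1300| = 1300
|j1300 + 2200| = √(1300² + 2200²) = 2555
|T(j1300)| = 0.62 × 1300 / 2555 = 0.31541
20 log₁₀(0.31541) = -10.02 dB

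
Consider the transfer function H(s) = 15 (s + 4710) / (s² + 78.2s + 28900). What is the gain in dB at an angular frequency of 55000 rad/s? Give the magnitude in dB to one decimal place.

|j55000 + 4710| = √(55000² + 4710²) = 5.52e+04
|(j55000)² + 78.2(j55000) + 28900| = |-3.025e+09 + j4.301e+06| = 3.025e+09
|H(j55000)| = 15 × 5.52e+04 / 3.025e+09 = 0.00027373
20 log₁₀(0.00027373) = -71.25 dB

-71.3 dB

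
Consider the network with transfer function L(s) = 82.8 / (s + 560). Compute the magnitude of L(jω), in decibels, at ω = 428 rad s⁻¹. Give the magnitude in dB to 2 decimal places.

|j428 + 560| = √(428² + 560²) = 704.8
|L(j428)| = 82.8 / 704.8 = 0.11748
20 log₁₀(0.11748) = -18.601 dB

-18.60 dB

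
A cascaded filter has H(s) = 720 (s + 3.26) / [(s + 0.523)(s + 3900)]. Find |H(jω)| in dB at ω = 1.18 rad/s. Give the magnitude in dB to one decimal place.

|j1.18 + 3.26| = √(1.18² + 3.26²) = 3.467
|j1.18 + 0.523| = √(1.18² + 0.523²) = 1.291
|j1.18 + 3900| = √(1.18² + 3900²) = 3900
|H(j1.18)| = 720 × 3.467 / (1.291 × 3900) = 0.4959
20 log₁₀(0.4959) = -6.09 dB

-6.1 dB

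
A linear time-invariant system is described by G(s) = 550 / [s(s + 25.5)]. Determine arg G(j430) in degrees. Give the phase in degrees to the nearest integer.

∠(j430 + 25.5) = arctan(430/25.5) = 86.61°
∠(j430) = 90.00°
∠G(j430) = − (86.61° + 90.00°) = -176.61°

-177°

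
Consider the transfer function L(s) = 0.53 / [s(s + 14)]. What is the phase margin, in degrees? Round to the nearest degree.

Gain crossover: |L(jω)| = 1 at ω ≈ 0.0379 rad/s.
∠L(j0.0379) = −90° − arctan(0.0379/14) ≈ -90.15°
PM = 180° + (-90.15°) = 89.85°

90°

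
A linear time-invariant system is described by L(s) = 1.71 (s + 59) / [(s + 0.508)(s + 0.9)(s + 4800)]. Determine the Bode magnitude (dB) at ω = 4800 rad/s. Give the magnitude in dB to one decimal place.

-145.6 dB

|j4800 + 59| = √(4800² + 59²) = 4800
|j4800 + 0.508| = √(4800² + 0.508²) = 4800
|j4800 + 0.9| = √(4800² + 0.9²) = 4800
|j4800 + 4800| = √(4800² + 4800²) = 6788
|L(j4800)| = 1.71 × 4800 / (4800 × 4800 × 6788) = 5.2485e-08
20 log₁₀(5.2485e-08) = -145.60 dB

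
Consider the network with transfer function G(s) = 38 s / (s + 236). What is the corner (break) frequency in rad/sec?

The single real pole at s = −236 gives a corner at ω = 236 rad/sec.

236 rad/sec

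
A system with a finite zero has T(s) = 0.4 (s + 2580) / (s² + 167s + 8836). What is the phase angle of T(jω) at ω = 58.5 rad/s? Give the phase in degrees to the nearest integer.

∠(j58.5 + 2580) = arctan(58.5/2580) = 1.30°
∠[(j58.5)² + 167(j58.5) + 8836] = ∠[5413.8 + j9769.5] = 61.01°
∠T(j58.5) = 1.30° − 61.01° = -59.71°

-60°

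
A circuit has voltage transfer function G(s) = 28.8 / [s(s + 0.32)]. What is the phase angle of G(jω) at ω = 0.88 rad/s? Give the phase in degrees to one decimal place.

-160.0 deg

∠(j0.88 + 0.32) = arctan(0.88/0.32) = 70.02°
∠(j0.88) = 90.00°
∠G(j0.88) = − (70.02° + 90.00°) = -160.02°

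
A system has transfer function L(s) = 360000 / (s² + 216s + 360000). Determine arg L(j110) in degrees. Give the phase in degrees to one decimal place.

∠[(j110)² + 216(j110) + 360000] = ∠[3.479e+05 + j23760] = 3.91°
∠L(j110) = −3.91° = -3.91°

-3.9°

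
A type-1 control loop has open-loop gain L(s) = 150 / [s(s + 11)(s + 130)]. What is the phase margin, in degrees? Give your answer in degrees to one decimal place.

89.4 deg

Gain crossover: |L(jω)| = 1 at ω ≈ 0.105 rad/s.
∠L(j0.105) = −90° − arctan(0.105/11) − arctan(0.105/130) ≈ -90.59°
PM = 180° + (-90.59°) = 89.41°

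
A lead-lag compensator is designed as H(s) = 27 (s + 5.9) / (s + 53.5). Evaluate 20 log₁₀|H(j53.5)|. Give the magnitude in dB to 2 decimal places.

|j53.5 + 5.9| = √(53.5² + 5.9²) = 53.82
|j53.5 + 53.5| = √(53.5² + 53.5²) = 75.66
|H(j53.5)| = 27 × 53.82 / 75.66 = 19.208
20 log₁₀(19.208) = 25.669 dB

25.67 dB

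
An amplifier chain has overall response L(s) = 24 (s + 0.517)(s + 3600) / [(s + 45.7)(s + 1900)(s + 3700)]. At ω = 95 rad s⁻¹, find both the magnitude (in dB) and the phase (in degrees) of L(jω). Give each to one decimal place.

|L| = -39.1 dB, ∠L = 22.6°

|j95 + 0.517| = √(95² + 0.517²) = 95
|j95 + 3600| = √(95² + 3600²) = 3601
|j95 + 45.7| = √(95² + 45.7²) = 105.4
|j95 + 1900| = √(95² + 1900²) = 1902
|j95 + 3700| = √(95² + 3700²) = 3701
|L(j95)| = 24 × 95 × 3601 / (105.4 × 1902 × 3701) = 0.011062
20 log₁₀(0.011062) = -39.12 dB
∠(j95 + 0.517) = arctan(95/0.517) = 89.69°
∠(j95 + 3600) = arctan(95/3600) = 1.51°
∠(j95 + 45.7) = arctan(95/45.7) = 64.31°
∠(j95 + 1900) = arctan(95/1900) = 2.86°
∠(j95 + 3700) = arctan(95/3700) = 1.47°
∠L(j95) = 89.69° + 1.51° − (64.31° + 2.86° + 1.47°) = 22.56°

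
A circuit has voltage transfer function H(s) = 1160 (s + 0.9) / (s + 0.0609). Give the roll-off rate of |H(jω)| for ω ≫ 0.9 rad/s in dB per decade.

0 dB/decade

With 1 zero and 1 pole, the high-frequency asymptotic slope is 20 × (1 − 1) = 0 dB/decade.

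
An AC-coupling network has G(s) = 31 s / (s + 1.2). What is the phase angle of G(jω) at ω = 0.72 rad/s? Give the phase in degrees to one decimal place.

59.0°

∠(j0.72) = 90.00°
∠(j0.72 + 1.2) = arctan(0.72/1.2) = 30.96°
∠G(j0.72) = 90.00° − 30.96° = 59.04°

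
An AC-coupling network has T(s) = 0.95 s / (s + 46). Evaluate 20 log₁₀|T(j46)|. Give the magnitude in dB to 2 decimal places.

|j46| = 46
|j46 + 46| = √(46² + 46²) = 65.05
|T(j46)| = 0.95 × 46 / 65.05 = 0.67175
20 log₁₀(0.67175) = -3.456 dB

-3.46 dB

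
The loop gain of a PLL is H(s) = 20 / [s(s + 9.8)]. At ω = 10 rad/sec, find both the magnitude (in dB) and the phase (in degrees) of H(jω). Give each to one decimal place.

|H| = -16.9 dB, ∠H = -135.6°

|j10 + 9.8| = √(10² + 9.8²) = 14
|j10| = 10
|H(j10)| = 20 / (14 × 10) = 0.14284
20 log₁₀(0.14284) = -16.90 dB
∠(j10 + 9.8) = arctan(10/9.8) = 45.58°
∠(j10) = 90.00°
∠H(j10) = − (45.58° + 90.00°) = -135.58°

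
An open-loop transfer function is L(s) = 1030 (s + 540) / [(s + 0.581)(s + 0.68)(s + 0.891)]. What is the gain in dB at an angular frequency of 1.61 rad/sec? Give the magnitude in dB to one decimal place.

|j1.61 + 540| = √(1.61² + 540²) = 540
|j1.61 + 0.581| = √(1.61² + 0.581²) = 1.712
|j1.61 + 0.68| = √(1.61² + 0.68²) = 1.748
|j1.61 + 0.891| = √(1.61² + 0.891²) = 1.84
|L(j1.61)| = 1030 × 540 / (1.712 × 1.748 × 1.84) = 1.0104e+05
20 log₁₀(1.0104e+05) = 100.09 dB

100.1 dB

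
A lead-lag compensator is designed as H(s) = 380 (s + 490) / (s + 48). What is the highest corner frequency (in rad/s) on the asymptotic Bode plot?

490 rad/s

Break frequencies occur at each pole and zero magnitude: 48 rad/s, 490 rad/s.
The highest is 490 rad/s.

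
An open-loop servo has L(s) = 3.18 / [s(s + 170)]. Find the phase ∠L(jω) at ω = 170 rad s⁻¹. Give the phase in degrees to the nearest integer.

-135°

∠(j170 + 170) = arctan(170/170) = 45.00°
∠(j170) = 90.00°
∠L(j170) = − (45.00° + 90.00°) = -135.00°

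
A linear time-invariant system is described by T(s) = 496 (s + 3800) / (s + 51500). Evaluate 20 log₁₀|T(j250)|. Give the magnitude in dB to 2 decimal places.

|j250 + 3800| = √(250² + 3800²) = 3808
|j250 + 51500| = √(250² + 51500²) = 5.15e+04
|T(j250)| = 496 × 3808 / 5.15e+04 = 36.677
20 log₁₀(36.677) = 31.288 dB

31.29 dB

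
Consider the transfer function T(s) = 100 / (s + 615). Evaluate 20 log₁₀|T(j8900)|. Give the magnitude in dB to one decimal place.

|j8900 + 615| = √(8900² + 615²) = 8921
|T(j8900)| = 100 / 8921 = 0.011209
20 log₁₀(0.011209) = -39.01 dB

-39.0 dB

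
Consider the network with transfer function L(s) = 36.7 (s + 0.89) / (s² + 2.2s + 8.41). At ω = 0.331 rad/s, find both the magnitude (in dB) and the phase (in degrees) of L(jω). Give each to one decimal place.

|j0.331 + 0.89| = √(0.331² + 0.89²) = 0.9496
|(j0.331)² + 2.2(j0.331) + 8.41| = |8.3004 + j0.7282| = 8.332
|L(j0.331)| = 36.7 × 0.9496 / 8.332 = 4.1824
20 log₁₀(4.1824) = 12.43 dB
∠(j0.331 + 0.89) = arctan(0.331/0.89) = 20.40°
∠[(j0.331)² + 2.2(j0.331) + 8.41] = ∠[8.3004 + j0.7282] = 5.01°
∠L(j0.331) = 20.40° − 5.01° = 15.39°

|L| = 12.4 dB, ∠L = 15.4°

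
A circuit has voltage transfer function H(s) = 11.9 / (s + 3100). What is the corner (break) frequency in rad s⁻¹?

The single real pole at s = −3100 gives a corner at ω = 3100 rad s⁻¹.

3100 rad s⁻¹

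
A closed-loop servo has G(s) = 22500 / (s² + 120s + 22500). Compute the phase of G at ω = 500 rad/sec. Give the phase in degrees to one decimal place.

-165.2 deg

∠[(j500)² + 120(j500) + 22500] = ∠[-2.275e+05 + j60000] = 165.23°
∠G(j500) = −165.23° = -165.23°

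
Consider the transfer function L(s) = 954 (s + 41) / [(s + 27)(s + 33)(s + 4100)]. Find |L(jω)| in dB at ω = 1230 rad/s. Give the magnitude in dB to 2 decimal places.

|j1230 + 41| = √(1230² + 41²) = 1231
|j1230 + 27| = √(1230² + 27²) = 1230
|j1230 + 33| = √(1230² + 33²) = 1230
|j1230 + 4100| = √(1230² + 4100²) = 4281
|L(j1230)| = 954 × 1231 / (1230 × 1230 × 4281) = 0.00018119
20 log₁₀(0.00018119) = -74.837 dB

-74.84 dB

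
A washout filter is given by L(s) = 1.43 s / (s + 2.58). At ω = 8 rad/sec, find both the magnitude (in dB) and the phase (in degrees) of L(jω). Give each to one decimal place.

|j8| = 8
|j8 + 2.58| = √(8² + 2.58²) = 8.406
|L(j8)| = 1.43 × 8 / 8.406 = 1.361
20 log₁₀(1.361) = 2.68 dB
∠(j8) = 90.00°
∠(j8 + 2.58) = arctan(8/2.58) = 72.13°
∠L(j8) = 90.00° − 72.13° = 17.87°

|L| = 2.7 dB, ∠L = 17.9°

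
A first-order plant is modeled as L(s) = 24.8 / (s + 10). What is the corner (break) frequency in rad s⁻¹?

10 rad s⁻¹

The single real pole at s = −10 gives a corner at ω = 10 rad s⁻¹.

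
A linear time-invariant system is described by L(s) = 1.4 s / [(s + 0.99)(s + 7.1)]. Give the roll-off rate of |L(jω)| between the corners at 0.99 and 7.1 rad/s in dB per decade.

In this band the factors already past their corner are: 1 differentiator zero, pole at 0.99; net slope = 0 dB/decade.

0 dB/decade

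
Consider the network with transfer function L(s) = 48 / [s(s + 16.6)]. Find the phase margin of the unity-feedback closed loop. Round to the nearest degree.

Gain crossover: |L(jω)| = 1 at ω ≈ 2.85 rad/sec.
∠L(j2.85) = −90° − arctan(2.85/16.6) ≈ -99.74°
PM = 180° + (-99.74°) = 80.26°

80°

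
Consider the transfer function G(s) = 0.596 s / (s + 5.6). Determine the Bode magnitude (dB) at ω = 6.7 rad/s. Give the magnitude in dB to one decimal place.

-6.8 dB

|j6.7| = 6.7
|j6.7 + 5.6| = √(6.7² + 5.6²) = 8.732
|G(j6.7)| = 0.596 × 6.7 / 8.732 = 0.4573
20 log₁₀(0.4573) = -6.80 dB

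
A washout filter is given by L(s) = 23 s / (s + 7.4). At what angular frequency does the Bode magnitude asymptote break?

The single real pole at s = −7.4 gives a corner at ω = 7.4 rad s⁻¹.

7.4 rad s⁻¹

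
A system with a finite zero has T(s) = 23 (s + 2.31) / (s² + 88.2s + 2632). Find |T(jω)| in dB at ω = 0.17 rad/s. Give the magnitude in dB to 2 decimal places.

-33.88 dB

|j0.17 + 2.31| = √(0.17² + 2.31²) = 2.316
|(j0.17)² + 88.2(j0.17) + 2632| = |2632 + j14.994| = 2632
|T(j0.17)| = 23 × 2.316 / 2632 = 0.020241
20 log₁₀(0.020241) = -33.876 dB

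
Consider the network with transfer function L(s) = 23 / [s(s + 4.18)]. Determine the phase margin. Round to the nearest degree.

Gain crossover: |L(jω)| = 1 at ω ≈ 3.98 rad/s.
∠L(j3.98) = −90° − arctan(3.98/4.18) ≈ -133.62°
PM = 180° + (-133.62°) = 46.38°

46°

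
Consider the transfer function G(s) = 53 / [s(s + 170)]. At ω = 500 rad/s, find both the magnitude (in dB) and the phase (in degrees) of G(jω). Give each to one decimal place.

|G| = -73.9 dB, ∠G = -161.2°

|j500 + 170| = √(500² + 170²) = 528.1
|j500| = 500
|G(j500)| = 53 / (528.1 × 500) = 0.00020072
20 log₁₀(0.00020072) = -73.95 dB
∠(j500 + 170) = arctan(500/170) = 71.22°
∠(j500) = 90.00°
∠G(j500) = − (71.22° + 90.00°) = -161.22°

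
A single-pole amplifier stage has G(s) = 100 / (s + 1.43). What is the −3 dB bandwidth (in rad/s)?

For a single-pole low-pass, the −3 dB point is at the pole: ω = 1.43 rad/s.

1.43 rad/s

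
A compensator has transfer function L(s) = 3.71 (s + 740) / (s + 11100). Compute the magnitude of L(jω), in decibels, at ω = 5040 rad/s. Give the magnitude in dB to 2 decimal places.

|j5040 + 740| = √(5040² + 740²) = 5094
|j5040 + 11100| = √(5040² + 11100²) = 1.219e+04
|L(j5040)| = 3.71 × 5094 / 1.219e+04 = 1.5503
20 log₁₀(1.5503) = 3.808 dB

3.81 dB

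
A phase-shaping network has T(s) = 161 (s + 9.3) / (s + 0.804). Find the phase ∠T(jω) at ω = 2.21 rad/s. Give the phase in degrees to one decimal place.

-56.6°

∠(j2.21 + 9.3) = arctan(2.21/9.3) = 13.37°
∠(j2.21 + 0.804) = arctan(2.21/0.804) = 70.01°
∠T(j2.21) = 13.37° − 70.01° = -56.64°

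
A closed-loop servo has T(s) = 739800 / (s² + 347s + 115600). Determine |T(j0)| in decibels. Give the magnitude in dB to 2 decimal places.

T(0) = 739800 / 115600 = 6.3997
20 log₁₀(6.3997) = 16.123 dB

16.12 dB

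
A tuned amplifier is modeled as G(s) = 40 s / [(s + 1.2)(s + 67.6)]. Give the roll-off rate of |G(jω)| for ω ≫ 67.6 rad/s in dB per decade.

With 1 zero and 2 poles, the high-frequency asymptotic slope is 20 × (1 − 2) = -20 dB/decade.

-20 dB/decade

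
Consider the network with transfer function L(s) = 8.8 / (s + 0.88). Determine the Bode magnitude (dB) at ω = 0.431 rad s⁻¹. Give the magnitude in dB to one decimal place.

19.1 dB

|j0.431 + 0.88| = √(0.431² + 0.88²) = 0.9799
|L(j0.431)| = 8.8 / 0.9799 = 8.9807
20 log₁₀(8.9807) = 19.07 dB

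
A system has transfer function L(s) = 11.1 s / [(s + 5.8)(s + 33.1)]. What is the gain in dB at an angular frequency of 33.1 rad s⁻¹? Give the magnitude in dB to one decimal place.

-12.6 dB

|j33.1| = 33.1
|j33.1 + 5.8| = √(33.1² + 5.8²) = 33.6
|j33.1 + 33.1| = √(33.1² + 33.1²) = 46.81
|L(j33.1)| = 11.1 × 33.1 / (33.6 × 46.81) = 0.23357
20 log₁₀(0.23357) = -12.63 dB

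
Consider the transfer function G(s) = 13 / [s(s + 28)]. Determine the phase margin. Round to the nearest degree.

Gain crossover: |G(jω)| = 1 at ω ≈ 0.464 rad s⁻¹.
∠G(j0.464) = −90° − arctan(0.464/28) ≈ -90.95°
PM = 180° + (-90.95°) = 89.05°

89°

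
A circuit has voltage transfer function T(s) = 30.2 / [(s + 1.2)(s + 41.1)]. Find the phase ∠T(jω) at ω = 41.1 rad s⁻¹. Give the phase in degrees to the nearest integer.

∠(j41.1 + 1.2) = arctan(41.1/1.2) = 88.33°
∠(j41.1 + 41.1) = arctan(41.1/41.1) = 45.00°
∠T(j41.1) = − (88.33° + 45.00°) = -133.33°

-133 deg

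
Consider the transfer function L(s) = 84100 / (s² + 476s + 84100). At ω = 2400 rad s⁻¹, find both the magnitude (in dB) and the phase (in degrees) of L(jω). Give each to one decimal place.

|L| = -36.8 dB, ∠L = -168.6 deg

|(j2400)² + 476(j2400) + 84100| = |-5.6759e+06 + j1.1424e+06| = 5.79e+06
|L(j2400)| = 84100 / 5.79e+06 = 0.014526
20 log₁₀(0.014526) = -36.76 dB
∠[(j2400)² + 476(j2400) + 84100] = ∠[-5.6759e+06 + j1.1424e+06] = 168.62°
∠L(j2400) = −168.62° = -168.62°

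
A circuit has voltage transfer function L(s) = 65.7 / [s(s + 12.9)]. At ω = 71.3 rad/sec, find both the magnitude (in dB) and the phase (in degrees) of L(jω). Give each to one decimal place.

|j71.3 + 12.9| = √(71.3² + 12.9²) = 72.46
|j71.3| = 71.3
|L(j71.3)| = 65.7 / (72.46 × 71.3) = 0.012717
20 log₁₀(0.012717) = -37.91 dB
∠(j71.3 + 12.9) = arctan(71.3/12.9) = 79.74°
∠(j71.3) = 90.00°
∠L(j71.3) = − (79.74° + 90.00°) = -169.74°

|L| = -37.9 dB, ∠L = -169.7°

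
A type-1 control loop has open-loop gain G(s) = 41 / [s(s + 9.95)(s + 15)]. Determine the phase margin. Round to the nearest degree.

87°

Gain crossover: |G(jω)| = 1 at ω ≈ 0.275 rad s⁻¹.
∠G(j0.275) = −90° − arctan(0.275/9.95) − arctan(0.275/15) ≈ -92.63°
PM = 180° + (-92.63°) = 87.37°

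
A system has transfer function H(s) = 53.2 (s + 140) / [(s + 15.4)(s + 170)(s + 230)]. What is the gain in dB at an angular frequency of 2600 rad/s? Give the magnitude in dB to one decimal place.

-102.1 dB

|j2600 + 140| = √(2600² + 140²) = 2604
|j2600 + 15.4| = √(2600² + 15.4²) = 2600
|j2600 + 170| = √(2600² + 170²) = 2606
|j2600 + 230| = √(2600² + 230²) = 2610
|H(j2600)| = 53.2 × 2604 / (2600 × 2606 × 2610) = 7.8337e-06
20 log₁₀(7.8337e-06) = -102.12 dB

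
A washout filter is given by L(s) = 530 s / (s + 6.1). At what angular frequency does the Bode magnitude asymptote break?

The single real pole at s = −6.1 gives a corner at ω = 6.1 rad s⁻¹.

6.1 rad s⁻¹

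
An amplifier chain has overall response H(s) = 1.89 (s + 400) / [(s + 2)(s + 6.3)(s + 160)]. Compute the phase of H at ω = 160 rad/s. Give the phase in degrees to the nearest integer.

-200°

∠(j160 + 400) = arctan(160/400) = 21.80°
∠(j160 + 2) = arctan(160/2) = 89.28°
∠(j160 + 6.3) = arctan(160/6.3) = 87.75°
∠(j160 + 160) = arctan(160/160) = 45.00°
∠H(j160) = 21.80° − (89.28° + 87.75° + 45.00°) = -200.23°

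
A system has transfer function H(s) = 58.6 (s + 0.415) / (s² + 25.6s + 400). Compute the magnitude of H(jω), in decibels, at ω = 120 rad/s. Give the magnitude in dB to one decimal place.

|j120 + 0.415| = √(120² + 0.415²) = 120
|(j120)² + 25.6(j120) + 400| = |-14000 + j3072| = 1.433e+04
|H(j120)| = 58.6 × 120 / 1.433e+04 = 0.49062
20 log₁₀(0.49062) = -6.19 dB

-6.2 dB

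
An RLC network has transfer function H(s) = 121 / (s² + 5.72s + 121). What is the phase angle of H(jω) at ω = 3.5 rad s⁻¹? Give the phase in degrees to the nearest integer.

∠[(j3.5)² + 5.72(j3.5) + 121] = ∠[108.75 + j20.02] = 10.43°
∠H(j3.5) = −10.43° = -10.43°

-10°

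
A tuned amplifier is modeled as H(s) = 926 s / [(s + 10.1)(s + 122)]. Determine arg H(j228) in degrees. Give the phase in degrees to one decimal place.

∠(j228) = 90.00°
∠(j228 + 10.1) = arctan(228/10.1) = 87.46°
∠(j228 + 122) = arctan(228/122) = 61.85°
∠H(j228) = 90.00° − (87.46° + 61.85°) = -59.31°

-59.3 deg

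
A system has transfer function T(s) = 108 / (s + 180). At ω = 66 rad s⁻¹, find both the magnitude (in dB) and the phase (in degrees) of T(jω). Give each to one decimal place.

|T| = -5.0 dB, ∠T = -20.1 deg

|j66 + 180| = √(66² + 180²) = 191.7
|T(j66)| = 108 / 191.7 = 0.56333
20 log₁₀(0.56333) = -4.98 dB
∠(j66 + 180) = arctan(66/180) = 20.14°
∠T(j66) = −20.14° = -20.14°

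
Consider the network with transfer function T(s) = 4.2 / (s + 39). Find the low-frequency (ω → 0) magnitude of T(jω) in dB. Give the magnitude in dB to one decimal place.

-19.4 dB

T(0) = 4.2 / 39 = 0.10769
20 log₁₀(0.10769) = -19.36 dB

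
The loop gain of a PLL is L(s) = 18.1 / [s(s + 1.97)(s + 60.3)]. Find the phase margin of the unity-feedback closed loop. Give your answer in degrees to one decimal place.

Gain crossover: |L(jω)| = 1 at ω ≈ 0.152 rad/s.
∠L(j0.152) = −90° − arctan(0.152/1.97) − arctan(0.152/60.3) ≈ -94.55°
PM = 180° + (-94.55°) = 85.45°

85.4°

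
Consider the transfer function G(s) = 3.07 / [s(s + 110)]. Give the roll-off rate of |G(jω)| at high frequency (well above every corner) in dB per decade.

-40 dB/decade

With 0 zeros and 2 poles, the high-frequency asymptotic slope is 20 × (0 − 2) = -40 dB/decade.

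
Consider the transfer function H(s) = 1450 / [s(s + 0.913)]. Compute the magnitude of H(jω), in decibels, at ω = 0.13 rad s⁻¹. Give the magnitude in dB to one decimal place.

|j0.13 + 0.913| = √(0.13² + 0.913²) = 0.9222
|j0.13| = 0.13
|H(j0.13)| = 1450 / (0.9222 × 0.13) = 12095
20 log₁₀(12095) = 81.65 dB

81.7 dB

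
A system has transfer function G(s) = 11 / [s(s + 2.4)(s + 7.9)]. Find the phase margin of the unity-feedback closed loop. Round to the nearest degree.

Gain crossover: |G(jω)| = 1 at ω ≈ 0.563 rad/sec.
∠G(j0.563) = −90° − arctan(0.563/2.4) − arctan(0.563/7.9) ≈ -107.29°
PM = 180° + (-107.29°) = 72.71°

73°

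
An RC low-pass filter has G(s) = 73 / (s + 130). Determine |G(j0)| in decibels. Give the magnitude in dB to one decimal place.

G(0) = 73 / 130 = 0.56154
20 log₁₀(0.56154) = -5.01 dB

-5.0 dB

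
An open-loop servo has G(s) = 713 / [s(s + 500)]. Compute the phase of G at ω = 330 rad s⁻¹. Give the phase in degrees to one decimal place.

∠(j330 + 500) = arctan(330/500) = 33.42°
∠(j330) = 90.00°
∠G(j330) = − (33.42° + 90.00°) = -123.42°

-123.4°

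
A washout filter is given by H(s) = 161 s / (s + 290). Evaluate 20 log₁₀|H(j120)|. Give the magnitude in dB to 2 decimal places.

|j120| = 120
|j120 + 290| = √(120² + 290²) = 313.8
|H(j120)| = 161 × 120 / 313.8 = 61.559
20 log₁₀(61.559) = 35.786 dB

35.79 dB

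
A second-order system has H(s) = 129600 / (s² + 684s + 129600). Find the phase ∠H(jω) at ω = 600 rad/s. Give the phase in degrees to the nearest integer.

∠[(j600)² + 684(j600) + 129600] = ∠[-2.304e+05 + j4.104e+05] = 119.31°
∠H(j600) = −119.31° = -119.31°

-119°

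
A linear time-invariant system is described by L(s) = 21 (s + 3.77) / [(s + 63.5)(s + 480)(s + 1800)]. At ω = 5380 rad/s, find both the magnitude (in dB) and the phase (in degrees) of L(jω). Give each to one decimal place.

|j5380 + 3.77| = √(5380² + 3.77²) = 5380
|j5380 + 63.5| = √(5380² + 63.5²) = 5380
|j5380 + 480| = √(5380² + 480²) = 5401
|j5380 + 1800| = √(5380² + 1800²) = 5673
|L(j5380)| = 21 × 5380 / (5380 × 5401 × 5673) = 6.8527e-07
20 log₁₀(6.8527e-07) = -123.28 dB
∠(j5380 + 3.77) = arctan(5380/3.77) = 89.96°
∠(j5380 + 63.5) = arctan(5380/63.5) = 89.32°
∠(j5380 + 480) = arctan(5380/480) = 84.90°
∠(j5380 + 1800) = arctan(5380/1800) = 71.50°
∠L(j5380) = 89.96° − (89.32° + 84.90° + 71.50°) = -155.77°

|L| = -123.3 dB, ∠L = -155.8°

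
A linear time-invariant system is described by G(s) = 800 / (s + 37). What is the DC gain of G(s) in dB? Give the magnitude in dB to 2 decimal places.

G(0) = 800 / 37 = 21.622
20 log₁₀(21.622) = 26.698 dB

26.70 dB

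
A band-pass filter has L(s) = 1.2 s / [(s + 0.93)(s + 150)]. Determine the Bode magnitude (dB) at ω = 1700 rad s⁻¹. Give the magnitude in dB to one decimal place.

|j1700| = 1700
|j1700 + 0.93| = √(1700² + 0.93²) = 1700
|j1700 + 150| = √(1700² + 150²) = 1707
|L(j1700)| = 1.2 × 1700 / (1700 × 1707) = 0.00070315
20 log₁₀(0.00070315) = -63.06 dB

-63.1 dB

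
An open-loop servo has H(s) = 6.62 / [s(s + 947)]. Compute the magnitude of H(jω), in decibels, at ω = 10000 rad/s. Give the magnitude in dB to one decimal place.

|j10000 + 947| = √(10000² + 947²) = 1.004e+04
|j10000| = 1e+04
|H(j10000)| = 6.62 / (1.004e+04 × 1e+04) = 6.5905e-08
20 log₁₀(6.5905e-08) = -143.62 dB

-143.6 dB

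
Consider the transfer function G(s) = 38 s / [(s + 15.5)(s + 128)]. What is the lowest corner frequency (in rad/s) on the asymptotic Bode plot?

Break frequencies occur at each pole and zero magnitude: 15.5 rad/s, 128 rad/s.
The lowest is 15.5 rad/s.

15.5 rad/s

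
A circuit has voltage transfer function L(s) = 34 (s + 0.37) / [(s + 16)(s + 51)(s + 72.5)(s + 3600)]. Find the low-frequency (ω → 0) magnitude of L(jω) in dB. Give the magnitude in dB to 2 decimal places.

L(0) = 34 × 0.37 / (16 × 51 × 72.5 × 3600) = 5.9068e-08
20 log₁₀(5.9068e-08) = -144.573 dB

-144.57 dB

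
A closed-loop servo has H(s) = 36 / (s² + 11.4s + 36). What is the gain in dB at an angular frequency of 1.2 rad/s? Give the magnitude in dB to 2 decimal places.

|(j1.2)² + 11.4(j1.2) + 36| = |34.56 + j13.68| = 37.17
|H(j1.2)| = 36 / 37.17 = 0.96855
20 log₁₀(0.96855) = -0.278 dB

-0.28 dB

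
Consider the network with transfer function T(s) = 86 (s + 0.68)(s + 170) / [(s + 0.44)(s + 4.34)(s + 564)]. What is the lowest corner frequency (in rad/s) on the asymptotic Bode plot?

0.44 rad/s

Break frequencies occur at each pole and zero magnitude: 0.44 rad/s, 0.68 rad/s, 4.34 rad/s, 170 rad/s, 564 rad/s.
The lowest is 0.44 rad/s.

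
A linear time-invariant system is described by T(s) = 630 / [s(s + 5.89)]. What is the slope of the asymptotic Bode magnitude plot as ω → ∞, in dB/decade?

-40 dB/decade

With 0 zeros and 2 poles, the high-frequency asymptotic slope is 20 × (0 − 2) = -40 dB/decade.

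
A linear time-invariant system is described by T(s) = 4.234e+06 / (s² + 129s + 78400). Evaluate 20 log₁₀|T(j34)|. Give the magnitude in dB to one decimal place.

34.8 dB

|(j34)² + 129(j34) + 78400| = |77244 + j4386| = 7.737e+04
|T(j34)| = 4.234e+06 / 7.737e+04 = 54.725
20 log₁₀(54.725) = 34.76 dB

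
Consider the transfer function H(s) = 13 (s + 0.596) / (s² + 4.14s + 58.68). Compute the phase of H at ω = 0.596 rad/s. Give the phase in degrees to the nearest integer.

43 deg

∠(j0.596 + 0.596) = arctan(0.596/0.596) = 45.00°
∠[(j0.596)² + 4.14(j0.596) + 58.68] = ∠[58.325 + j2.4674] = 2.42°
∠H(j0.596) = 45.00° − 2.42° = 42.58°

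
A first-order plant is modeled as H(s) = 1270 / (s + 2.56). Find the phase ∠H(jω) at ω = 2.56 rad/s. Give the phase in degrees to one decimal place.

∠(j2.56 + 2.56) = arctan(2.56/2.56) = 45.00°
∠H(j2.56) = −45.00° = -45.00°

-45.0°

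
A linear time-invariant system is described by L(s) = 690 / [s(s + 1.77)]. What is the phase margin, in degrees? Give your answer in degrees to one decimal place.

3.9°

Gain crossover: |L(jω)| = 1 at ω ≈ 26.2 rad/s.
∠L(j26.2) = −90° − arctan(26.2/1.77) ≈ -176.14°
PM = 180° + (-176.14°) = 3.86°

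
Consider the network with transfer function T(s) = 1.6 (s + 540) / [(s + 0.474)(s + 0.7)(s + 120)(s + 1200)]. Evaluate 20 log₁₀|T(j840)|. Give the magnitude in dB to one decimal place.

-174.8 dB

|j840 + 540| = √(840² + 540²) = 998.6
|j840 + 0.474| = √(840² + 0.474²) = 840
|j840 + 0.7| = √(840² + 0.7²) = 840
|j840 + 120| = √(840² + 120²) = 848.5
|j840 + 1200| = √(840² + 1200²) = 1465
|T(j840)| = 1.6 × 998.6 / (840 × 840 × 848.5 × 1465) = 1.8218e-09
20 log₁₀(1.8218e-09) = -174.79 dB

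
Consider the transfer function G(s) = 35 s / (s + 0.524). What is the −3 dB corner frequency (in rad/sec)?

For a single-pole high-pass, the −3 dB point is at the pole: ω = 0.524 rad/sec.

0.524 rad/sec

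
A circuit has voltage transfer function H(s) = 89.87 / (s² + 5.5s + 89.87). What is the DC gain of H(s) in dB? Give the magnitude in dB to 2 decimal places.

0.00 dB

H(0) = 89.87 / 89.87 = 1
20 log₁₀(1) = 0.000 dB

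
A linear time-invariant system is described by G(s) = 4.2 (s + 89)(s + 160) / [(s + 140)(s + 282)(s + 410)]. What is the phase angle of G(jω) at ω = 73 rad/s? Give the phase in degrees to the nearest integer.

12°

∠(j73 + 89) = arctan(73/89) = 39.36°
∠(j73 + 160) = arctan(73/160) = 24.52°
∠(j73 + 140) = arctan(73/140) = 27.54°
∠(j73 + 282) = arctan(73/282) = 14.51°
∠(j73 + 410) = arctan(73/410) = 10.10°
∠G(j73) = 39.36° + 24.52° − (27.54° + 14.51° + 10.10°) = 11.74°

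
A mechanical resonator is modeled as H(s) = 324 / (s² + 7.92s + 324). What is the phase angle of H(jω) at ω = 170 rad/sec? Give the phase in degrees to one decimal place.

∠[(j170)² + 7.92(j170) + 324] = ∠[-28576 + j1346.4] = 177.30°
∠H(j170) = −177.30° = -177.30°

-177.3°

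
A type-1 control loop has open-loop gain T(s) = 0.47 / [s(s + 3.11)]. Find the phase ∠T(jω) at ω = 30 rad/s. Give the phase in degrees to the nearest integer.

∠(j30 + 3.11) = arctan(30/3.11) = 84.08°
∠(j30) = 90.00°
∠T(j30) = − (84.08° + 90.00°) = -174.08°

-174°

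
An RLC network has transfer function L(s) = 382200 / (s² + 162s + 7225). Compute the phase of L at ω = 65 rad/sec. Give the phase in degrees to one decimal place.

-74.1 deg

∠[(j65)² + 162(j65) + 7225] = ∠[3000 + j10530] = 74.10°
∠L(j65) = −74.10° = -74.10°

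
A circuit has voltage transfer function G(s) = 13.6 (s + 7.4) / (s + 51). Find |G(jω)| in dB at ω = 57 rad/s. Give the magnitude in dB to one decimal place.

20.2 dB

|j57 + 7.4| = √(57² + 7.4²) = 57.48
|j57 + 51| = √(57² + 51²) = 76.49
|G(j57)| = 13.6 × 57.48 / 76.49 = 10.22
20 log₁₀(10.22) = 20.19 dB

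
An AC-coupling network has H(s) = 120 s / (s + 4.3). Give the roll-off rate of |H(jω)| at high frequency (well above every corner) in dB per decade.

0 dB/decade

With 1 zero and 1 pole, the high-frequency asymptotic slope is 20 × (1 − 1) = 0 dB/decade.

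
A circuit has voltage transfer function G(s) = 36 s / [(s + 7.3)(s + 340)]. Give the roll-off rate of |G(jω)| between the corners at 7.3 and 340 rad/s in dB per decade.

0 dB/decade

In this band the factors already past their corner are: 1 differentiator zero, pole at 7.3; net slope = 0 dB/decade.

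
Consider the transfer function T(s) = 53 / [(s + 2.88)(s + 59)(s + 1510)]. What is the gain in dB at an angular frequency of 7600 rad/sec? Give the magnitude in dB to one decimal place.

|j7600 + 2.88| = √(7600² + 2.88²) = 7600
|j7600 + 59| = √(7600² + 59²) = 7600
|j7600 + 1510| = √(7600² + 1510²) = 7749
|T(j7600)| = 53 / (7600 × 7600 × 7749) = 1.1842e-10
20 log₁₀(1.1842e-10) = -198.53 dB

-198.5 dB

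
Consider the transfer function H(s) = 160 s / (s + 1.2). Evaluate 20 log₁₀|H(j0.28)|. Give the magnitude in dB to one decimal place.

|j0.28| = 0.28
|j0.28 + 1.2| = √(0.28² + 1.2²) = 1.232
|H(j0.28)| = 160 × 0.28 / 1.232 = 36.357
20 log₁₀(36.357) = 31.21 dB

31.2 dB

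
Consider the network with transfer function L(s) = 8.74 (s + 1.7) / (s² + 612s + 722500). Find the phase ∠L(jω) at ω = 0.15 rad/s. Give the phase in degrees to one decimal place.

5.0 deg

∠(j0.15 + 1.7) = arctan(0.15/1.7) = 5.04°
∠[(j0.15)² + 612(j0.15) + 722500] = ∠[7.225e+05 + j91.8] = 0.01°
∠L(j0.15) = 5.04° − 0.01° = 5.04°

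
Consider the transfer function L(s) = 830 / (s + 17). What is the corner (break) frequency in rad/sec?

The single real pole at s = −17 gives a corner at ω = 17 rad/sec.

17 rad/sec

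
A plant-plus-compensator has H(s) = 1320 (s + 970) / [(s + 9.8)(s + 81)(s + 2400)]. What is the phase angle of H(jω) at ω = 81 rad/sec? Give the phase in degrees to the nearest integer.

-125°

∠(j81 + 970) = arctan(81/970) = 4.77°
∠(j81 + 9.8) = arctan(81/9.8) = 83.10°
∠(j81 + 81) = arctan(81/81) = 45.00°
∠(j81 + 2400) = arctan(81/2400) = 1.93°
∠H(j81) = 4.77° − (83.10° + 45.00° + 1.93°) = -125.26°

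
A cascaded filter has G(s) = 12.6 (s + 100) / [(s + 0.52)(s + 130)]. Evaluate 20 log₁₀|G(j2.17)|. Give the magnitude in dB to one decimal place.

12.8 dB

|j2.17 + 100| = √(2.17² + 100²) = 100
|j2.17 + 0.52| = √(2.17² + 0.52²) = 2.231
|j2.17 + 130| = √(2.17² + 130²) = 130
|G(j2.17)| = 12.6 × 100 / (2.231 × 130) = 4.3439
20 log₁₀(4.3439) = 12.76 dB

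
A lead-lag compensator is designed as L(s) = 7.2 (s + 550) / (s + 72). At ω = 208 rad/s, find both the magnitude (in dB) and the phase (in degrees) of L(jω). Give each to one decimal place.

|L| = 25.7 dB, ∠L = -50.2°

|j208 + 550| = √(208² + 550²) = 588
|j208 + 72| = √(208² + 72²) = 220.1
|L(j208)| = 7.2 × 588 / 220.1 = 19.235
20 log₁₀(19.235) = 25.68 dB
∠(j208 + 550) = arctan(208/550) = 20.72°
∠(j208 + 72) = arctan(208/72) = 70.91°
∠L(j208) = 20.72° − 70.91° = -50.19°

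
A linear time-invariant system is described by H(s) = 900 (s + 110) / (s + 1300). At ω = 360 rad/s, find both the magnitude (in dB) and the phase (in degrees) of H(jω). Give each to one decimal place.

|H| = 48.0 dB, ∠H = 57.5°

|j360 + 110| = √(360² + 110²) = 376.4
|j360 + 1300| = √(360² + 1300²) = 1349
|H(j360)| = 900 × 376.4 / 1349 = 251.15
20 log₁₀(251.15) = 48.00 dB
∠(j360 + 110) = arctan(360/110) = 73.01°
∠(j360 + 1300) = arctan(360/1300) = 15.48°
∠H(j360) = 73.01° − 15.48° = 57.53°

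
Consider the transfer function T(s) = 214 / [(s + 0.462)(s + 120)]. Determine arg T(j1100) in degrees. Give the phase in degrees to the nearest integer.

-174°

∠(j1100 + 0.462) = arctan(1100/0.462) = 89.98°
∠(j1100 + 120) = arctan(1100/120) = 83.77°
∠T(j1100) = − (89.98° + 83.77°) = -173.75°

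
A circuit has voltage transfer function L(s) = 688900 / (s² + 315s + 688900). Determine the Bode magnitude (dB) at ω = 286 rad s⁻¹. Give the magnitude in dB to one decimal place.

1.0 dB

|(j286)² + 315(j286) + 688900| = |6.071e+05 + j90090| = 6.138e+05
|L(j286)| = 688900 / 6.138e+05 = 1.1224
20 log₁₀(1.1224) = 1.00 dB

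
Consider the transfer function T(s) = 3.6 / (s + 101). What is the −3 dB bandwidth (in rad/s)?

For a single-pole low-pass, the −3 dB point is at the pole: ω = 101 rad/s.

101 rad/s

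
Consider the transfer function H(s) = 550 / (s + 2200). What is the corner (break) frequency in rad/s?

2200 rad/s

The single real pole at s = −2200 gives a corner at ω = 2200 rad/s.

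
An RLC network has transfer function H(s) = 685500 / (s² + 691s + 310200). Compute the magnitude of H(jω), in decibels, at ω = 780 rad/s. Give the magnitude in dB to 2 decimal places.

|(j780)² + 691(j780) + 310200| = |-2.982e+05 + j5.3898e+05| = 6.16e+05
|H(j780)| = 685500 / 6.16e+05 = 1.1129
20 log₁₀(1.1129) = 0.929 dB

0.93 dB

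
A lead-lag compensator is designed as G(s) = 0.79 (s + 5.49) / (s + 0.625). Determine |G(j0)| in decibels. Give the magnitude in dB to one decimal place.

16.8 dB

G(0) = 0.79 × 5.49 / 0.625 = 6.9394
20 log₁₀(6.9394) = 16.83 dB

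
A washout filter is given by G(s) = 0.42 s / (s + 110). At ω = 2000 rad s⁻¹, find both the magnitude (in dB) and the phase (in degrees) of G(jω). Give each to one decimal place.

|G| = -7.5 dB, ∠G = 3.1 deg

|j2000| = 2000
|j2000 + 110| = √(2000² + 110²) = 2003
|G(j2000)| = 0.42 × 2000 / 2003 = 0.41937
20 log₁₀(0.41937) = -7.55 dB
∠(j2000) = 90.00°
∠(j2000 + 110) = arctan(2000/110) = 86.85°
∠G(j2000) = 90.00° − 86.85° = 3.15°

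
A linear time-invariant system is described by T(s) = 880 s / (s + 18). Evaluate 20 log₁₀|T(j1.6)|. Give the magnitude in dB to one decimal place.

37.8 dB

|j1.6| = 1.6
|j1.6 + 18| = √(1.6² + 18²) = 18.07
|T(j1.6)| = 880 × 1.6 / 18.07 = 77.915
20 log₁₀(77.915) = 37.83 dB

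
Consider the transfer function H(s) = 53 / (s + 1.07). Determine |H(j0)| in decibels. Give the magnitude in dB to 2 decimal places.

33.90 dB

H(0) = 53 / 1.07 = 49.533
20 log₁₀(49.533) = 33.898 dB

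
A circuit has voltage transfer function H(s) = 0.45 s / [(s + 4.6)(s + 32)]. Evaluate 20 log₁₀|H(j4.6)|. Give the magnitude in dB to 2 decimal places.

|j4.6| = 4.6
|j4.6 + 4.6| = √(4.6² + 4.6²) = 6.505
|j4.6 + 32| = √(4.6² + 32²) = 32.33
|H(j4.6)| = 0.45 × 4.6 / (6.505 × 32.33) = 0.0098425
20 log₁₀(0.0098425) = -40.138 dB

-40.14 dB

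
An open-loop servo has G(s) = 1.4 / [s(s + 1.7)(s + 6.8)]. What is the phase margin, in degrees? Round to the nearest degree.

85 deg

Gain crossover: |G(jω)| = 1 at ω ≈ 0.121 rad/sec.
∠G(j0.121) = −90° − arctan(0.121/1.7) − arctan(0.121/6.8) ≈ -95.08°
PM = 180° + (-95.08°) = 84.92°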